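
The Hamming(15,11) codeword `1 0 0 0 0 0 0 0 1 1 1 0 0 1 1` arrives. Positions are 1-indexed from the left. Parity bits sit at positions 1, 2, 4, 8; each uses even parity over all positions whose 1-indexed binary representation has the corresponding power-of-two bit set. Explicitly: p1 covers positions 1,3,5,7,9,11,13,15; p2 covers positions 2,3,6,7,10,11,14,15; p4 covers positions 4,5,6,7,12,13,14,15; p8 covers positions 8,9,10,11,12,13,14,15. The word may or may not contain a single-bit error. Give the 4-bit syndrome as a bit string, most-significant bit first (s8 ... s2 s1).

s1: b1⊕b3⊕b5⊕b7⊕b9⊕b11⊕b13⊕b15 = 1⊕0⊕0⊕0⊕1⊕1⊕0⊕1 = 0
s2: b2⊕b3⊕b6⊕b7⊕b10⊕b11⊕b14⊕b15 = 0⊕0⊕0⊕0⊕1⊕1⊕1⊕1 = 0
s4: b4⊕b5⊕b6⊕b7⊕b12⊕b13⊕b14⊕b15 = 0⊕0⊕0⊕0⊕0⊕0⊕1⊕1 = 0
s8: b8⊕b9⊕b10⊕b11⊕b12⊕b13⊕b14⊕b15 = 0⊕1⊕1⊕1⊕0⊕0⊕1⊕1 = 1
Syndrome (s8...s1) = 1000 → position 8.

1000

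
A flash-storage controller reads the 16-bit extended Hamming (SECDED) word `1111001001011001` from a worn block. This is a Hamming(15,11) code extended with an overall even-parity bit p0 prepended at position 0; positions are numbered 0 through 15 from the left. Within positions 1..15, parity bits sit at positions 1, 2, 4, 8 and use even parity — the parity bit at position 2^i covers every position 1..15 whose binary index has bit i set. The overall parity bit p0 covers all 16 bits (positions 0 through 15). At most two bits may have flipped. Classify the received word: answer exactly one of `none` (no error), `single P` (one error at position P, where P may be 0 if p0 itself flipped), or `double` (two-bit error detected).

single 7

s1: b1⊕b3⊕b5⊕b7⊕b9⊕b11⊕b13⊕b15 = 1⊕1⊕0⊕0⊕1⊕1⊕0⊕1 = 1
s2: b2⊕b3⊕b6⊕b7⊕b10⊕b11⊕b14⊕b15 = 1⊕1⊕1⊕0⊕0⊕1⊕0⊕1 = 1
s4: b4⊕b5⊕b6⊕b7⊕b12⊕b13⊕b14⊕b15 = 0⊕0⊕1⊕0⊕1⊕0⊕0⊕1 = 1
s8: b8⊕b9⊕b10⊕b11⊕b12⊕b13⊕b14⊕b15 = 0⊕1⊕0⊕1⊕1⊕0⊕0⊕1 = 0
Syndrome (s8...s1) = 0111 → position 7.
Overall parity (XOR of all 16 bits, including p0): 1⊕1⊕1⊕1⊕0⊕0⊕1⊕0⊕0⊕1⊕0⊕1⊕1⊕0⊕0⊕1 = 1
Overall=1, syndrome position=7 → single-bit error at position 7.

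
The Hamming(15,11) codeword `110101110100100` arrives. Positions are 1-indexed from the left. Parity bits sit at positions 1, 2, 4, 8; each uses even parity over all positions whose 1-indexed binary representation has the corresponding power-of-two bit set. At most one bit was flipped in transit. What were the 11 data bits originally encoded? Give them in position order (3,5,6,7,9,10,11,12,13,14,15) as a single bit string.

00111100100

s1: b1⊕b3⊕b5⊕b7⊕b9⊕b11⊕b13⊕b15 = 1⊕0⊕0⊕1⊕0⊕0⊕1⊕0 = 1
s2: b2⊕b3⊕b6⊕b7⊕b10⊕b11⊕b14⊕b15 = 1⊕0⊕1⊕1⊕1⊕0⊕0⊕0 = 0
s4: b4⊕b5⊕b6⊕b7⊕b12⊕b13⊕b14⊕b15 = 1⊕0⊕1⊕1⊕0⊕1⊕0⊕0 = 0
s8: b8⊕b9⊕b10⊕b11⊕b12⊕b13⊕b14⊕b15 = 1⊕0⊕1⊕0⊕0⊕1⊕0⊕0 = 1
Syndrome (s8...s1) = 1001 → position 9.
Flip bit 9: corrected codeword = 110101111100100
Data bits at positions 3,5,6,7,9,10,11,12,13,14,15: 00111100100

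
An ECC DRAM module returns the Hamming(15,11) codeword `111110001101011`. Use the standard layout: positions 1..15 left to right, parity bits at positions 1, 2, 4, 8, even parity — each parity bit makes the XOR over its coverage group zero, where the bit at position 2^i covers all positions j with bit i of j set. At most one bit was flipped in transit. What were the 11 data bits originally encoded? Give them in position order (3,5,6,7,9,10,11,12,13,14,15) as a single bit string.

s1: b1⊕b3⊕b5⊕b7⊕b9⊕b11⊕b13⊕b15 = 1⊕1⊕1⊕0⊕1⊕0⊕0⊕1 = 1
s2: b2⊕b3⊕b6⊕b7⊕b10⊕b11⊕b14⊕b15 = 1⊕1⊕0⊕0⊕1⊕0⊕1⊕1 = 1
s4: b4⊕b5⊕b6⊕b7⊕b12⊕b13⊕b14⊕b15 = 1⊕1⊕0⊕0⊕1⊕0⊕1⊕1 = 1
s8: b8⊕b9⊕b10⊕b11⊕b12⊕b13⊕b14⊕b15 = 0⊕1⊕1⊕0⊕1⊕0⊕1⊕1 = 1
Syndrome (s8...s1) = 1111 → position 15.
Flip bit 15: corrected codeword = 111110001101010
Data bits at positions 3,5,6,7,9,10,11,12,13,14,15: 11001101010

11001101010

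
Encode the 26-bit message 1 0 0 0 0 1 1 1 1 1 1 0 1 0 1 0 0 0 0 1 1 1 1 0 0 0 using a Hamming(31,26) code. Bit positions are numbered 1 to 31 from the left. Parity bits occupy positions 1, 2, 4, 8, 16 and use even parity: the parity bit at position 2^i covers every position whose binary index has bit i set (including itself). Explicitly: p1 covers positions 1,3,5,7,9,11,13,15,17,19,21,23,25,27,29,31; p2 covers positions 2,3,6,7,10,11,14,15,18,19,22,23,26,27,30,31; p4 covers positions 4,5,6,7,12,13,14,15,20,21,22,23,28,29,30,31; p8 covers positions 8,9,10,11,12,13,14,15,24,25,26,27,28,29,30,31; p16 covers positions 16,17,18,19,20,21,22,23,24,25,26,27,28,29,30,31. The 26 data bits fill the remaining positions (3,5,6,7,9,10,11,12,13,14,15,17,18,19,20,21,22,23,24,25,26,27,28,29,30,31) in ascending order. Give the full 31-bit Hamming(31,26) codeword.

Place data bits at non-power-of-two positions: b3=1, b5=0, b6=0, b7=0, b9=0, b10=1, b11=1, b12=1, b13=1, b14=1, b15=1, b17=0, b18=1, b19=0, b20=1, b21=0, b22=0, b23=0, b24=0, b25=1, b26=1, b27=1, b28=1, b29=0, b30=0, b31=0.
p1 = XOR of data positions {3,5,7,9,11,13,15,17,19,21,23,25,27,29,31} = 1⊕0⊕0⊕0⊕1⊕1⊕1⊕0⊕0⊕0⊕0⊕1⊕1⊕0⊕0 = 0
p2 = XOR of data positions {3,6,7,10,11,14,15,18,19,22,23,26,27,30,31} = 1⊕0⊕0⊕1⊕1⊕1⊕1⊕1⊕0⊕0⊕0⊕1⊕1⊕0⊕0 = 0
p4 = XOR of data positions {5,6,7,12,13,14,15,20,21,22,23,28,29,30,31} = 0⊕0⊕0⊕1⊕1⊕1⊕1⊕1⊕0⊕0⊕0⊕1⊕0⊕0⊕0 = 0
p8 = XOR of data positions {9,10,11,12,13,14,15,24,25,26,27,28,29,30,31} = 0⊕1⊕1⊕1⊕1⊕1⊕1⊕0⊕1⊕1⊕1⊕1⊕0⊕0⊕0 = 0
p16 = XOR of data positions {17,18,19,20,21,22,23,24,25,26,27,28,29,30,31} = 0⊕1⊕0⊕1⊕0⊕0⊕0⊕0⊕1⊕1⊕1⊕1⊕0⊕0⊕0 = 0
Codeword b1..b31 = 0010000001111110010100001111000

0010000001111110010100001111000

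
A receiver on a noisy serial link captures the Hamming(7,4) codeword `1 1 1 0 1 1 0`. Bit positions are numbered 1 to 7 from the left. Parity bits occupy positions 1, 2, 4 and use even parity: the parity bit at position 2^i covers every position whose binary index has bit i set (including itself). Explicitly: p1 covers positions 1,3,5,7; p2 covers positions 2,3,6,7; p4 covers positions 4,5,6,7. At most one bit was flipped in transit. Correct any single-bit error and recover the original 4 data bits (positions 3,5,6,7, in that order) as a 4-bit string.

0110

s1: b1⊕b3⊕b5⊕b7 = 1⊕1⊕1⊕0 = 1
s2: b2⊕b3⊕b6⊕b7 = 1⊕1⊕1⊕0 = 1
s4: b4⊕b5⊕b6⊕b7 = 0⊕1⊕1⊕0 = 0
Syndrome (s4...s1) = 011 → position 3.
Flip bit 3: corrected codeword = 1100110
Data bits at positions 3,5,6,7: 0110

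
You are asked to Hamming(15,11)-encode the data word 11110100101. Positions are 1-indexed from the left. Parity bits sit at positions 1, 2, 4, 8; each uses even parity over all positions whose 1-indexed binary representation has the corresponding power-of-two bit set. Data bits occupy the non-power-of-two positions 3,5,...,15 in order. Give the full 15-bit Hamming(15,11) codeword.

Place data bits at non-power-of-two positions: b3=1, b5=1, b6=1, b7=1, b9=0, b10=1, b11=0, b12=0, b13=1, b14=0, b15=1.
p1 = XOR of data positions {3,5,7,9,11,13,15} = 1⊕1⊕1⊕0⊕0⊕1⊕1 = 1
p2 = XOR of data positions {3,6,7,10,11,14,15} = 1⊕1⊕1⊕1⊕0⊕0⊕1 = 1
p4 = XOR of data positions {5,6,7,12,13,14,15} = 1⊕1⊕1⊕0⊕1⊕0⊕1 = 1
p8 = XOR of data positions {9,10,11,12,13,14,15} = 0⊕1⊕0⊕0⊕1⊕0⊕1 = 1
Codeword b1..b15 = 111111110100101

111111110100101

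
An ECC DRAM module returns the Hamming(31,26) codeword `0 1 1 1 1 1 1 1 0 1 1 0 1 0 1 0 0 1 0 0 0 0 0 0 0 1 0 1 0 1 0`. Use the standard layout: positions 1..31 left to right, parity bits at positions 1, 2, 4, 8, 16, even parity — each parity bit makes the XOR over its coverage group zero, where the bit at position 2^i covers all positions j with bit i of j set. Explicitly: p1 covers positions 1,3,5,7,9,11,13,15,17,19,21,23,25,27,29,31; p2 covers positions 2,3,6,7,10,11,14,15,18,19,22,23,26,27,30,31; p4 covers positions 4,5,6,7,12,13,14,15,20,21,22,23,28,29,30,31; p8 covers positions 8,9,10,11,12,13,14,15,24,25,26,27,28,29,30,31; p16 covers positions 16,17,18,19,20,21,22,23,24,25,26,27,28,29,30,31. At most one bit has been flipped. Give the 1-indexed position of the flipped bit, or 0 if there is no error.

0

s1: b1⊕b3⊕b5⊕b7⊕b9⊕b11⊕b13⊕b15⊕b17⊕b19⊕b21⊕b23⊕b25⊕b27⊕b29⊕b31 = 0⊕1⊕1⊕1⊕0⊕1⊕1⊕1⊕0⊕0⊕0⊕0⊕0⊕0⊕0⊕0 = 0
s2: b2⊕b3⊕b6⊕b7⊕b10⊕b11⊕b14⊕b15⊕b18⊕b19⊕b22⊕b23⊕b26⊕b27⊕b30⊕b31 = 1⊕1⊕1⊕1⊕1⊕1⊕0⊕1⊕1⊕0⊕0⊕0⊕1⊕0⊕1⊕0 = 0
s4: b4⊕b5⊕b6⊕b7⊕b12⊕b13⊕b14⊕b15⊕b20⊕b21⊕b22⊕b23⊕b28⊕b29⊕b30⊕b31 = 1⊕1⊕1⊕1⊕0⊕1⊕0⊕1⊕0⊕0⊕0⊕0⊕1⊕0⊕1⊕0 = 0
s8: b8⊕b9⊕b10⊕b11⊕b12⊕b13⊕b14⊕b15⊕b24⊕b25⊕b26⊕b27⊕b28⊕b29⊕b30⊕b31 = 1⊕0⊕1⊕1⊕0⊕1⊕0⊕1⊕0⊕0⊕1⊕0⊕1⊕0⊕1⊕0 = 0
s16: b16⊕b17⊕b18⊕b19⊕b20⊕b21⊕b22⊕b23⊕b24⊕b25⊕b26⊕b27⊕b28⊕b29⊕b30⊕b31 = 0⊕0⊕1⊕0⊕0⊕0⊕0⊕0⊕0⊕0⊕1⊕0⊕1⊕0⊕1⊕0 = 0
Syndrome (s16...s1) = 00000 → position 0 (no error).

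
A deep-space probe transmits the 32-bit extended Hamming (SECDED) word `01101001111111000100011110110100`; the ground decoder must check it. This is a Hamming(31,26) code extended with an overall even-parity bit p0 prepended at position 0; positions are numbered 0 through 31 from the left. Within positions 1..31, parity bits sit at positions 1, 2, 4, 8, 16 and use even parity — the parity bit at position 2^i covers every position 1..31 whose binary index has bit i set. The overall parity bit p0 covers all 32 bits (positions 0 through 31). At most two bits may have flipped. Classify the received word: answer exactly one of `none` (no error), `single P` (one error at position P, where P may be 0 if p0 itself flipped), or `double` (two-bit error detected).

none

s1: b1⊕b3⊕b5⊕b7⊕b9⊕b11⊕b13⊕b15⊕b17⊕b19⊕b21⊕b23⊕b25⊕b27⊕b29⊕b31 = 1⊕0⊕0⊕1⊕1⊕1⊕1⊕0⊕1⊕0⊕1⊕1⊕0⊕1⊕1⊕0 = 0
s2: b2⊕b3⊕b6⊕b7⊕b10⊕b11⊕b14⊕b15⊕b18⊕b19⊕b22⊕b23⊕b26⊕b27⊕b30⊕b31 = 1⊕0⊕0⊕1⊕1⊕1⊕0⊕0⊕0⊕0⊕1⊕1⊕1⊕1⊕0⊕0 = 0
s4: b4⊕b5⊕b6⊕b7⊕b12⊕b13⊕b14⊕b15⊕b20⊕b21⊕b22⊕b23⊕b28⊕b29⊕b30⊕b31 = 1⊕0⊕0⊕1⊕1⊕1⊕0⊕0⊕0⊕1⊕1⊕1⊕0⊕1⊕0⊕0 = 0
s8: b8⊕b9⊕b10⊕b11⊕b12⊕b13⊕b14⊕b15⊕b24⊕b25⊕b26⊕b27⊕b28⊕b29⊕b30⊕b31 = 1⊕1⊕1⊕1⊕1⊕1⊕0⊕0⊕1⊕0⊕1⊕1⊕0⊕1⊕0⊕0 = 0
s16: b16⊕b17⊕b18⊕b19⊕b20⊕b21⊕b22⊕b23⊕b24⊕b25⊕b26⊕b27⊕b28⊕b29⊕b30⊕b31 = 0⊕1⊕0⊕0⊕0⊕1⊕1⊕1⊕1⊕0⊕1⊕1⊕0⊕1⊕0⊕0 = 0
Syndrome (s16...s1) = 00000 → position 0 (no error).
Overall parity (XOR of all 32 bits, including p0): 0⊕1⊕1⊕0⊕1⊕0⊕0⊕1⊕1⊕1⊕1⊕1⊕1⊕1⊕0⊕0⊕0⊕1⊕0⊕0⊕0⊕1⊕1⊕1⊕1⊕0⊕1⊕1⊕0⊕1⊕0⊕0 = 0
Overall=0, syndrome position=0 → no error.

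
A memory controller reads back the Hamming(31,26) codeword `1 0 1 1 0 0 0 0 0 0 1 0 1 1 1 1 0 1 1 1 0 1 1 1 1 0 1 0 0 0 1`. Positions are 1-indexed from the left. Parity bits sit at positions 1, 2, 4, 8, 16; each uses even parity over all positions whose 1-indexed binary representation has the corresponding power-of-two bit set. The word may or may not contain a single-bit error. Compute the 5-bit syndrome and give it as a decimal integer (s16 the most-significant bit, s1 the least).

0

s1: b1⊕b3⊕b5⊕b7⊕b9⊕b11⊕b13⊕b15⊕b17⊕b19⊕b21⊕b23⊕b25⊕b27⊕b29⊕b31 = 1⊕1⊕0⊕0⊕0⊕1⊕1⊕1⊕0⊕1⊕0⊕1⊕1⊕1⊕0⊕1 = 0
s2: b2⊕b3⊕b6⊕b7⊕b10⊕b11⊕b14⊕b15⊕b18⊕b19⊕b22⊕b23⊕b26⊕b27⊕b30⊕b31 = 0⊕1⊕0⊕0⊕0⊕1⊕1⊕1⊕1⊕1⊕1⊕1⊕0⊕1⊕0⊕1 = 0
s4: b4⊕b5⊕b6⊕b7⊕b12⊕b13⊕b14⊕b15⊕b20⊕b21⊕b22⊕b23⊕b28⊕b29⊕b30⊕b31 = 1⊕0⊕0⊕0⊕0⊕1⊕1⊕1⊕1⊕0⊕1⊕1⊕0⊕0⊕0⊕1 = 0
s8: b8⊕b9⊕b10⊕b11⊕b12⊕b13⊕b14⊕b15⊕b24⊕b25⊕b26⊕b27⊕b28⊕b29⊕b30⊕b31 = 0⊕0⊕0⊕1⊕0⊕1⊕1⊕1⊕1⊕1⊕0⊕1⊕0⊕0⊕0⊕1 = 0
s16: b16⊕b17⊕b18⊕b19⊕b20⊕b21⊕b22⊕b23⊕b24⊕b25⊕b26⊕b27⊕b28⊕b29⊕b30⊕b31 = 1⊕0⊕1⊕1⊕1⊕0⊕1⊕1⊕1⊕1⊕0⊕1⊕0⊕0⊕0⊕1 = 0
Syndrome (s16...s1) = 00000 → position 0 (no error).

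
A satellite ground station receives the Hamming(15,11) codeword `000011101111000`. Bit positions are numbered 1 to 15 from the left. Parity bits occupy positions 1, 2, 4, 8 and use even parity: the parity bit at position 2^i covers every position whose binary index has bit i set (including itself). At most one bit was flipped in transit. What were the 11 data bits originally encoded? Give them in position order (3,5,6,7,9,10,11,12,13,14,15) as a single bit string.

01111111000

s1: b1⊕b3⊕b5⊕b7⊕b9⊕b11⊕b13⊕b15 = 0⊕0⊕1⊕1⊕1⊕1⊕0⊕0 = 0
s2: b2⊕b3⊕b6⊕b7⊕b10⊕b11⊕b14⊕b15 = 0⊕0⊕1⊕1⊕1⊕1⊕0⊕0 = 0
s4: b4⊕b5⊕b6⊕b7⊕b12⊕b13⊕b14⊕b15 = 0⊕1⊕1⊕1⊕1⊕0⊕0⊕0 = 0
s8: b8⊕b9⊕b10⊕b11⊕b12⊕b13⊕b14⊕b15 = 0⊕1⊕1⊕1⊕1⊕0⊕0⊕0 = 0
Syndrome (s8...s1) = 0000 → position 0 (no error).
No correction needed.
Data bits at positions 3,5,6,7,9,10,11,12,13,14,15: 01111111000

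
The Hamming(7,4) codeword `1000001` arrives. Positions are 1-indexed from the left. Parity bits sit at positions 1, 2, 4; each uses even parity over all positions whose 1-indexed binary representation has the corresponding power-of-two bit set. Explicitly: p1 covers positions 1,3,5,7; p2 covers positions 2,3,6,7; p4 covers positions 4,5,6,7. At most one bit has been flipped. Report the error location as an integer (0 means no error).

s1: b1⊕b3⊕b5⊕b7 = 1⊕0⊕0⊕1 = 0
s2: b2⊕b3⊕b6⊕b7 = 0⊕0⊕0⊕1 = 1
s4: b4⊕b5⊕b6⊕b7 = 0⊕0⊕0⊕1 = 1
Syndrome (s4...s1) = 110 → position 6.

6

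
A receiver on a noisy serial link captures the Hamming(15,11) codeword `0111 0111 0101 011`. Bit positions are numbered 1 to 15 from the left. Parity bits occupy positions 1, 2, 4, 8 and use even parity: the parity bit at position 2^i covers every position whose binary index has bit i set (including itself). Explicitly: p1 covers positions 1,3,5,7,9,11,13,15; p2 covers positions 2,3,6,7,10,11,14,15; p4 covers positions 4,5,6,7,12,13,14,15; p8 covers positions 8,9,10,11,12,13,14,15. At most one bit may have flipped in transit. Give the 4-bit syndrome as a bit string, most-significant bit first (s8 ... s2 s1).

s1: b1⊕b3⊕b5⊕b7⊕b9⊕b11⊕b13⊕b15 = 0⊕1⊕0⊕1⊕0⊕0⊕0⊕1 = 1
s2: b2⊕b3⊕b6⊕b7⊕b10⊕b11⊕b14⊕b15 = 1⊕1⊕1⊕1⊕1⊕0⊕1⊕1 = 1
s4: b4⊕b5⊕b6⊕b7⊕b12⊕b13⊕b14⊕b15 = 1⊕0⊕1⊕1⊕1⊕0⊕1⊕1 = 0
s8: b8⊕b9⊕b10⊕b11⊕b12⊕b13⊕b14⊕b15 = 1⊕0⊕1⊕0⊕1⊕0⊕1⊕1 = 1
Syndrome (s8...s1) = 1011 → position 11.

1011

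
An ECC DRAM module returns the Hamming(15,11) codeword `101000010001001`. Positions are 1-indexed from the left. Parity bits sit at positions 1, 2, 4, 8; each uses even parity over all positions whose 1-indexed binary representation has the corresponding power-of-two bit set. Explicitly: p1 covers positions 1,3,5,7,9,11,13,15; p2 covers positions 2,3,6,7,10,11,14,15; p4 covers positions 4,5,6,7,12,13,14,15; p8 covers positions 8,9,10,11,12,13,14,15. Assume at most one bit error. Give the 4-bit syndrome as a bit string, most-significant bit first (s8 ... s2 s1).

1001

s1: b1⊕b3⊕b5⊕b7⊕b9⊕b11⊕b13⊕b15 = 1⊕1⊕0⊕0⊕0⊕0⊕0⊕1 = 1
s2: b2⊕b3⊕b6⊕b7⊕b10⊕b11⊕b14⊕b15 = 0⊕1⊕0⊕0⊕0⊕0⊕0⊕1 = 0
s4: b4⊕b5⊕b6⊕b7⊕b12⊕b13⊕b14⊕b15 = 0⊕0⊕0⊕0⊕1⊕0⊕0⊕1 = 0
s8: b8⊕b9⊕b10⊕b11⊕b12⊕b13⊕b14⊕b15 = 1⊕0⊕0⊕0⊕1⊕0⊕0⊕1 = 1
Syndrome (s8...s1) = 1001 → position 9.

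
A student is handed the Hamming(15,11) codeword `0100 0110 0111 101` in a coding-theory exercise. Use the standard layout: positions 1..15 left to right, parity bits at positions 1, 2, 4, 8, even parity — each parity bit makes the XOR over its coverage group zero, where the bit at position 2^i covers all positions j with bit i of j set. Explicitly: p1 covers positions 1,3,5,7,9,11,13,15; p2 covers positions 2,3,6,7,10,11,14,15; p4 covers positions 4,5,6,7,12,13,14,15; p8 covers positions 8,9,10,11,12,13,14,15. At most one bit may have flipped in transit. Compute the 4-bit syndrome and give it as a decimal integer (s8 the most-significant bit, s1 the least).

s1: b1⊕b3⊕b5⊕b7⊕b9⊕b11⊕b13⊕b15 = 0⊕0⊕0⊕1⊕0⊕1⊕1⊕1 = 0
s2: b2⊕b3⊕b6⊕b7⊕b10⊕b11⊕b14⊕b15 = 1⊕0⊕1⊕1⊕1⊕1⊕0⊕1 = 0
s4: b4⊕b5⊕b6⊕b7⊕b12⊕b13⊕b14⊕b15 = 0⊕0⊕1⊕1⊕1⊕1⊕0⊕1 = 1
s8: b8⊕b9⊕b10⊕b11⊕b12⊕b13⊕b14⊕b15 = 0⊕0⊕1⊕1⊕1⊕1⊕0⊕1 = 1
Syndrome (s8...s1) = 1100 → position 12.

12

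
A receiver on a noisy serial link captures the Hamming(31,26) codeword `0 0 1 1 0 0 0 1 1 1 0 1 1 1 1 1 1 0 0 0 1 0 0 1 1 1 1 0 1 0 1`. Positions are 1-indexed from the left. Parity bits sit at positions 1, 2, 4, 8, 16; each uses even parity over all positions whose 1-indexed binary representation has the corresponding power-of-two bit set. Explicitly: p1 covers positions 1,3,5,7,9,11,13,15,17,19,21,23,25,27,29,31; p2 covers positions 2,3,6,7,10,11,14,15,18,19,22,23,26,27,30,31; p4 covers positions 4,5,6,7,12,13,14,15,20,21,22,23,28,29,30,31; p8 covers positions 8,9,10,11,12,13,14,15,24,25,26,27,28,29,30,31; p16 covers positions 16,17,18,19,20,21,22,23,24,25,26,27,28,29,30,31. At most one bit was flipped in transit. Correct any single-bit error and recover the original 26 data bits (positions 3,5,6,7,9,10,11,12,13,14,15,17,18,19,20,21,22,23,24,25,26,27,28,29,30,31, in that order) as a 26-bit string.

s1: b1⊕b3⊕b5⊕b7⊕b9⊕b11⊕b13⊕b15⊕b17⊕b19⊕b21⊕b23⊕b25⊕b27⊕b29⊕b31 = 0⊕1⊕0⊕0⊕1⊕0⊕1⊕1⊕1⊕0⊕1⊕0⊕1⊕1⊕1⊕1 = 0
s2: b2⊕b3⊕b6⊕b7⊕b10⊕b11⊕b14⊕b15⊕b18⊕b19⊕b22⊕b23⊕b26⊕b27⊕b30⊕b31 = 0⊕1⊕0⊕0⊕1⊕0⊕1⊕1⊕0⊕0⊕0⊕0⊕1⊕1⊕0⊕1 = 1
s4: b4⊕b5⊕b6⊕b7⊕b12⊕b13⊕b14⊕b15⊕b20⊕b21⊕b22⊕b23⊕b28⊕b29⊕b30⊕b31 = 1⊕0⊕0⊕0⊕1⊕1⊕1⊕1⊕0⊕1⊕0⊕0⊕0⊕1⊕0⊕1 = 0
s8: b8⊕b9⊕b10⊕b11⊕b12⊕b13⊕b14⊕b15⊕b24⊕b25⊕b26⊕b27⊕b28⊕b29⊕b30⊕b31 = 1⊕1⊕1⊕0⊕1⊕1⊕1⊕1⊕1⊕1⊕1⊕1⊕0⊕1⊕0⊕1 = 1
s16: b16⊕b17⊕b18⊕b19⊕b20⊕b21⊕b22⊕b23⊕b24⊕b25⊕b26⊕b27⊕b28⊕b29⊕b30⊕b31 = 1⊕1⊕0⊕0⊕0⊕1⊕0⊕0⊕1⊕1⊕1⊕1⊕0⊕1⊕0⊕1 = 1
Syndrome (s16...s1) = 11010 → position 26.
Flip bit 26: corrected codeword = 0011000111011111100010011010101
Data bits at positions 3,5,6,7,9,10,11,12,13,14,15,17,18,19,20,21,22,23,24,25,26,27,28,29,30,31: 10001101111100010011010101

10001101111100010011010101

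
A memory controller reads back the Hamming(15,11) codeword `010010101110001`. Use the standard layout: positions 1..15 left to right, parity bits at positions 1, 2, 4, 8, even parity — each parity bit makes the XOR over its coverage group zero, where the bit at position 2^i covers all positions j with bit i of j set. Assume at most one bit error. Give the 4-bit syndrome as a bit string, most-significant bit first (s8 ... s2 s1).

0111

s1: b1⊕b3⊕b5⊕b7⊕b9⊕b11⊕b13⊕b15 = 0⊕0⊕1⊕1⊕1⊕1⊕0⊕1 = 1
s2: b2⊕b3⊕b6⊕b7⊕b10⊕b11⊕b14⊕b15 = 1⊕0⊕0⊕1⊕1⊕1⊕0⊕1 = 1
s4: b4⊕b5⊕b6⊕b7⊕b12⊕b13⊕b14⊕b15 = 0⊕1⊕0⊕1⊕0⊕0⊕0⊕1 = 1
s8: b8⊕b9⊕b10⊕b11⊕b12⊕b13⊕b14⊕b15 = 0⊕1⊕1⊕1⊕0⊕0⊕0⊕1 = 0
Syndrome (s8...s1) = 0111 → position 7.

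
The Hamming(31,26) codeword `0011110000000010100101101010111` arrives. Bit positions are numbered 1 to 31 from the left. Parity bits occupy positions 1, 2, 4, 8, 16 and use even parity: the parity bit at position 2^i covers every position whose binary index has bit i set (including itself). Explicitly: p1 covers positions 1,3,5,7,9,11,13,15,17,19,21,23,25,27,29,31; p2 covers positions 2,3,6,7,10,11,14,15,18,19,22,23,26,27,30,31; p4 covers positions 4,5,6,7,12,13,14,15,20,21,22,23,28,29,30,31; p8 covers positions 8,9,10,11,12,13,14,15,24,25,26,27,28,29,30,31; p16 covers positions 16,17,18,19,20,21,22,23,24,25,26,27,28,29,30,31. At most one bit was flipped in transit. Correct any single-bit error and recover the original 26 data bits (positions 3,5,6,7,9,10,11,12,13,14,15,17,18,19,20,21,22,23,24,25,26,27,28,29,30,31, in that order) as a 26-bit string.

11100000001000101101010111

s1: b1⊕b3⊕b5⊕b7⊕b9⊕b11⊕b13⊕b15⊕b17⊕b19⊕b21⊕b23⊕b25⊕b27⊕b29⊕b31 = 0⊕1⊕1⊕0⊕0⊕0⊕0⊕1⊕1⊕0⊕0⊕1⊕1⊕1⊕1⊕1 = 1
s2: b2⊕b3⊕b6⊕b7⊕b10⊕b11⊕b14⊕b15⊕b18⊕b19⊕b22⊕b23⊕b26⊕b27⊕b30⊕b31 = 0⊕1⊕1⊕0⊕0⊕0⊕0⊕1⊕0⊕0⊕1⊕1⊕0⊕1⊕1⊕1 = 0
s4: b4⊕b5⊕b6⊕b7⊕b12⊕b13⊕b14⊕b15⊕b20⊕b21⊕b22⊕b23⊕b28⊕b29⊕b30⊕b31 = 1⊕1⊕1⊕0⊕0⊕0⊕0⊕1⊕1⊕0⊕1⊕1⊕0⊕1⊕1⊕1 = 0
s8: b8⊕b9⊕b10⊕b11⊕b12⊕b13⊕b14⊕b15⊕b24⊕b25⊕b26⊕b27⊕b28⊕b29⊕b30⊕b31 = 0⊕0⊕0⊕0⊕0⊕0⊕0⊕1⊕0⊕1⊕0⊕1⊕0⊕1⊕1⊕1 = 0
s16: b16⊕b17⊕b18⊕b19⊕b20⊕b21⊕b22⊕b23⊕b24⊕b25⊕b26⊕b27⊕b28⊕b29⊕b30⊕b31 = 0⊕1⊕0⊕0⊕1⊕0⊕1⊕1⊕0⊕1⊕0⊕1⊕0⊕1⊕1⊕1 = 1
Syndrome (s16...s1) = 10001 → position 17.
Flip bit 17: corrected codeword = 0011110000000010000101101010111
Data bits at positions 3,5,6,7,9,10,11,12,13,14,15,17,18,19,20,21,22,23,24,25,26,27,28,29,30,31: 11100000001000101101010111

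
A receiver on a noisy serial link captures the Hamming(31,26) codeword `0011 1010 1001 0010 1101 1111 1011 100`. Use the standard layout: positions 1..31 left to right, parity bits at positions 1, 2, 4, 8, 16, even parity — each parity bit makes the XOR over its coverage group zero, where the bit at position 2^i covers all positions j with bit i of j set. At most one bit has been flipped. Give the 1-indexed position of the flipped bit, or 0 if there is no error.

s1: b1⊕b3⊕b5⊕b7⊕b9⊕b11⊕b13⊕b15⊕b17⊕b19⊕b21⊕b23⊕b25⊕b27⊕b29⊕b31 = 0⊕1⊕1⊕1⊕1⊕0⊕0⊕1⊕1⊕0⊕1⊕1⊕1⊕1⊕1⊕0 = 1
s2: b2⊕b3⊕b6⊕b7⊕b10⊕b11⊕b14⊕b15⊕b18⊕b19⊕b22⊕b23⊕b26⊕b27⊕b30⊕b31 = 0⊕1⊕0⊕1⊕0⊕0⊕0⊕1⊕1⊕0⊕1⊕1⊕0⊕1⊕0⊕0 = 1
s4: b4⊕b5⊕b6⊕b7⊕b12⊕b13⊕b14⊕b15⊕b20⊕b21⊕b22⊕b23⊕b28⊕b29⊕b30⊕b31 = 1⊕1⊕0⊕1⊕1⊕0⊕0⊕1⊕1⊕1⊕1⊕1⊕1⊕1⊕0⊕0 = 1
s8: b8⊕b9⊕b10⊕b11⊕b12⊕b13⊕b14⊕b15⊕b24⊕b25⊕b26⊕b27⊕b28⊕b29⊕b30⊕b31 = 0⊕1⊕0⊕0⊕1⊕0⊕0⊕1⊕1⊕1⊕0⊕1⊕1⊕1⊕0⊕0 = 0
s16: b16⊕b17⊕b18⊕b19⊕b20⊕b21⊕b22⊕b23⊕b24⊕b25⊕b26⊕b27⊕b28⊕b29⊕b30⊕b31 = 0⊕1⊕1⊕0⊕1⊕1⊕1⊕1⊕1⊕1⊕0⊕1⊕1⊕1⊕0⊕0 = 1
Syndrome (s16...s1) = 10111 → position 23.

23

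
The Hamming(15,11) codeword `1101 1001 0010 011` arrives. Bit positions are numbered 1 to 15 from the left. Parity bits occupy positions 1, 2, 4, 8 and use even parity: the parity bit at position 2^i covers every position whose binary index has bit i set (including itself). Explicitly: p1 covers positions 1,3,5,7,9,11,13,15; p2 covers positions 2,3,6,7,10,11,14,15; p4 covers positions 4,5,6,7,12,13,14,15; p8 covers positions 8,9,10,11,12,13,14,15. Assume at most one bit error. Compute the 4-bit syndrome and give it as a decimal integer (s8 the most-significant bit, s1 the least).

0

s1: b1⊕b3⊕b5⊕b7⊕b9⊕b11⊕b13⊕b15 = 1⊕0⊕1⊕0⊕0⊕1⊕0⊕1 = 0
s2: b2⊕b3⊕b6⊕b7⊕b10⊕b11⊕b14⊕b15 = 1⊕0⊕0⊕0⊕0⊕1⊕1⊕1 = 0
s4: b4⊕b5⊕b6⊕b7⊕b12⊕b13⊕b14⊕b15 = 1⊕1⊕0⊕0⊕0⊕0⊕1⊕1 = 0
s8: b8⊕b9⊕b10⊕b11⊕b12⊕b13⊕b14⊕b15 = 1⊕0⊕0⊕1⊕0⊕0⊕1⊕1 = 0
Syndrome (s8...s1) = 0000 → position 0 (no error).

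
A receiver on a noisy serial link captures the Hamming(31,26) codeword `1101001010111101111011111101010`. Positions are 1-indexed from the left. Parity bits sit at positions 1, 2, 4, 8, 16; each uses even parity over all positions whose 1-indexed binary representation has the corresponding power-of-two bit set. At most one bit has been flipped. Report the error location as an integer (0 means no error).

s1: b1⊕b3⊕b5⊕b7⊕b9⊕b11⊕b13⊕b15⊕b17⊕b19⊕b21⊕b23⊕b25⊕b27⊕b29⊕b31 = 1⊕0⊕0⊕1⊕1⊕1⊕1⊕0⊕1⊕1⊕1⊕1⊕1⊕0⊕0⊕0 = 0
s2: b2⊕b3⊕b6⊕b7⊕b10⊕b11⊕b14⊕b15⊕b18⊕b19⊕b22⊕b23⊕b26⊕b27⊕b30⊕b31 = 1⊕0⊕0⊕1⊕0⊕1⊕1⊕0⊕1⊕1⊕1⊕1⊕1⊕0⊕1⊕0 = 0
s4: b4⊕b5⊕b6⊕b7⊕b12⊕b13⊕b14⊕b15⊕b20⊕b21⊕b22⊕b23⊕b28⊕b29⊕b30⊕b31 = 1⊕0⊕0⊕1⊕1⊕1⊕1⊕0⊕0⊕1⊕1⊕1⊕1⊕0⊕1⊕0 = 0
s8: b8⊕b9⊕b10⊕b11⊕b12⊕b13⊕b14⊕b15⊕b24⊕b25⊕b26⊕b27⊕b28⊕b29⊕b30⊕b31 = 0⊕1⊕0⊕1⊕1⊕1⊕1⊕0⊕1⊕1⊕1⊕0⊕1⊕0⊕1⊕0 = 0
s16: b16⊕b17⊕b18⊕b19⊕b20⊕b21⊕b22⊕b23⊕b24⊕b25⊕b26⊕b27⊕b28⊕b29⊕b30⊕b31 = 1⊕1⊕1⊕1⊕0⊕1⊕1⊕1⊕1⊕1⊕1⊕0⊕1⊕0⊕1⊕0 = 0
Syndrome (s16...s1) = 00000 → position 0 (no error).

0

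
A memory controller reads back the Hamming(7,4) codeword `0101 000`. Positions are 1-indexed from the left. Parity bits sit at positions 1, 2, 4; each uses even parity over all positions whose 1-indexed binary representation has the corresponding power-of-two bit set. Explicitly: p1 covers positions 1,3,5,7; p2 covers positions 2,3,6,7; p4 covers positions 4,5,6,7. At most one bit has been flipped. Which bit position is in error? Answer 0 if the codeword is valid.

6

s1: b1⊕b3⊕b5⊕b7 = 0⊕0⊕0⊕0 = 0
s2: b2⊕b3⊕b6⊕b7 = 1⊕0⊕0⊕0 = 1
s4: b4⊕b5⊕b6⊕b7 = 1⊕0⊕0⊕0 = 1
Syndrome (s4...s1) = 110 → position 6.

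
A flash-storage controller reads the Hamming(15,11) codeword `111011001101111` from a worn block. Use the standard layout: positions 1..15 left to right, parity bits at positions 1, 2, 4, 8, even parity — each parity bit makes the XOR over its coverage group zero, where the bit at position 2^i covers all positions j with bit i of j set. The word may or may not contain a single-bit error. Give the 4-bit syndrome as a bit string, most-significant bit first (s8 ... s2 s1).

0000

s1: b1⊕b3⊕b5⊕b7⊕b9⊕b11⊕b13⊕b15 = 1⊕1⊕1⊕0⊕1⊕0⊕1⊕1 = 0
s2: b2⊕b3⊕b6⊕b7⊕b10⊕b11⊕b14⊕b15 = 1⊕1⊕1⊕0⊕1⊕0⊕1⊕1 = 0
s4: b4⊕b5⊕b6⊕b7⊕b12⊕b13⊕b14⊕b15 = 0⊕1⊕1⊕0⊕1⊕1⊕1⊕1 = 0
s8: b8⊕b9⊕b10⊕b11⊕b12⊕b13⊕b14⊕b15 = 0⊕1⊕1⊕0⊕1⊕1⊕1⊕1 = 0
Syndrome (s8...s1) = 0000 → position 0 (no error).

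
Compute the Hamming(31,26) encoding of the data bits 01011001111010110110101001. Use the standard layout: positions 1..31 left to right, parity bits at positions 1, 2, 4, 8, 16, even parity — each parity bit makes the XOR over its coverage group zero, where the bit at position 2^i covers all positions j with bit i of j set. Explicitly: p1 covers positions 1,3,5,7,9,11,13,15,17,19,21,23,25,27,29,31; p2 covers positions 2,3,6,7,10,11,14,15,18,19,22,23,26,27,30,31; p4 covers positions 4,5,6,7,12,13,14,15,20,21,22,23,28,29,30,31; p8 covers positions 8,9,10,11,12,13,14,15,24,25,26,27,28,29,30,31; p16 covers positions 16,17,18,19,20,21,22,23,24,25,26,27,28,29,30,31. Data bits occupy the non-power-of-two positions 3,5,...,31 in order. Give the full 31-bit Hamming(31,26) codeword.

0101101110011110010110110101001

Place data bits at non-power-of-two positions: b3=0, b5=1, b6=0, b7=1, b9=1, b10=0, b11=0, b12=1, b13=1, b14=1, b15=1, b17=0, b18=1, b19=0, b20=1, b21=1, b22=0, b23=1, b24=1, b25=0, b26=1, b27=0, b28=1, b29=0, b30=0, b31=1.
p1 = XOR of data positions {3,5,7,9,11,13,15,17,19,21,23,25,27,29,31} = 0⊕1⊕1⊕1⊕0⊕1⊕1⊕0⊕0⊕1⊕1⊕0⊕0⊕0⊕1 = 0
p2 = XOR of data positions {3,6,7,10,11,14,15,18,19,22,23,26,27,30,31} = 0⊕0⊕1⊕0⊕0⊕1⊕1⊕1⊕0⊕0⊕1⊕1⊕0⊕0⊕1 = 1
p4 = XOR of data positions {5,6,7,12,13,14,15,20,21,22,23,28,29,30,31} = 1⊕0⊕1⊕1⊕1⊕1⊕1⊕1⊕1⊕0⊕1⊕1⊕0⊕0⊕1 = 1
p8 = XOR of data positions {9,10,11,12,13,14,15,24,25,26,27,28,29,30,31} = 1⊕0⊕0⊕1⊕1⊕1⊕1⊕1⊕0⊕1⊕0⊕1⊕0⊕0⊕1 = 1
p16 = XOR of data positions {17,18,19,20,21,22,23,24,25,26,27,28,29,30,31} = 0⊕1⊕0⊕1⊕1⊕0⊕1⊕1⊕0⊕1⊕0⊕1⊕0⊕0⊕1 = 0
Codeword b1..b31 = 0101101110011110010110110101001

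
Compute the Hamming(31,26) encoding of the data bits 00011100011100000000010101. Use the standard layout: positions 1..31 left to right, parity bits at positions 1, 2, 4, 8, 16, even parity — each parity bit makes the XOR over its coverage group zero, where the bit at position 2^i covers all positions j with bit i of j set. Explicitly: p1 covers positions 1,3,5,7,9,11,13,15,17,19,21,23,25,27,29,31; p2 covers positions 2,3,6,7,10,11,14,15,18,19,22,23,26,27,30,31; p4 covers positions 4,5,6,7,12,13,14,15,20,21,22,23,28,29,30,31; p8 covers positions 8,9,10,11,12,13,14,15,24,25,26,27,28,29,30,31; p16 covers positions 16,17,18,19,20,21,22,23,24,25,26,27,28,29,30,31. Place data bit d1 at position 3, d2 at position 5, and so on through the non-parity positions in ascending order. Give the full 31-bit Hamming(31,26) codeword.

1001001111000110100000000010101

Place data bits at non-power-of-two positions: b3=0, b5=0, b6=0, b7=1, b9=1, b10=1, b11=0, b12=0, b13=0, b14=1, b15=1, b17=1, b18=0, b19=0, b20=0, b21=0, b22=0, b23=0, b24=0, b25=0, b26=0, b27=1, b28=0, b29=1, b30=0, b31=1.
p1 = XOR of data positions {3,5,7,9,11,13,15,17,19,21,23,25,27,29,31} = 0⊕0⊕1⊕1⊕0⊕0⊕1⊕1⊕0⊕0⊕0⊕0⊕1⊕1⊕1 = 1
p2 = XOR of data positions {3,6,7,10,11,14,15,18,19,22,23,26,27,30,31} = 0⊕0⊕1⊕1⊕0⊕1⊕1⊕0⊕0⊕0⊕0⊕0⊕1⊕0⊕1 = 0
p4 = XOR of data positions {5,6,7,12,13,14,15,20,21,22,23,28,29,30,31} = 0⊕0⊕1⊕0⊕0⊕1⊕1⊕0⊕0⊕0⊕0⊕0⊕1⊕0⊕1 = 1
p8 = XOR of data positions {9,10,11,12,13,14,15,24,25,26,27,28,29,30,31} = 1⊕1⊕0⊕0⊕0⊕1⊕1⊕0⊕0⊕0⊕1⊕0⊕1⊕0⊕1 = 1
p16 = XOR of data positions {17,18,19,20,21,22,23,24,25,26,27,28,29,30,31} = 1⊕0⊕0⊕0⊕0⊕0⊕0⊕0⊕0⊕0⊕1⊕0⊕1⊕0⊕1 = 0
Codeword b1..b31 = 1001001111000110100000000010101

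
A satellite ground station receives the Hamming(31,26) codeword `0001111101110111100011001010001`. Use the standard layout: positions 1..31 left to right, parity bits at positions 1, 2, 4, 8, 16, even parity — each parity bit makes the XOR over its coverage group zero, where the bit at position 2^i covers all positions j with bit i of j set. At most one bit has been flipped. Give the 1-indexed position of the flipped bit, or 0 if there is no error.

s1: b1⊕b3⊕b5⊕b7⊕b9⊕b11⊕b13⊕b15⊕b17⊕b19⊕b21⊕b23⊕b25⊕b27⊕b29⊕b31 = 0⊕0⊕1⊕1⊕0⊕1⊕0⊕1⊕1⊕0⊕1⊕0⊕1⊕1⊕0⊕1 = 1
s2: b2⊕b3⊕b6⊕b7⊕b10⊕b11⊕b14⊕b15⊕b18⊕b19⊕b22⊕b23⊕b26⊕b27⊕b30⊕b31 = 0⊕0⊕1⊕1⊕1⊕1⊕1⊕1⊕0⊕0⊕1⊕0⊕0⊕1⊕0⊕1 = 1
s4: b4⊕b5⊕b6⊕b7⊕b12⊕b13⊕b14⊕b15⊕b20⊕b21⊕b22⊕b23⊕b28⊕b29⊕b30⊕b31 = 1⊕1⊕1⊕1⊕1⊕0⊕1⊕1⊕0⊕1⊕1⊕0⊕0⊕0⊕0⊕1 = 0
s8: b8⊕b9⊕b10⊕b11⊕b12⊕b13⊕b14⊕b15⊕b24⊕b25⊕b26⊕b27⊕b28⊕b29⊕b30⊕b31 = 1⊕0⊕1⊕1⊕1⊕0⊕1⊕1⊕0⊕1⊕0⊕1⊕0⊕0⊕0⊕1 = 1
s16: b16⊕b17⊕b18⊕b19⊕b20⊕b21⊕b22⊕b23⊕b24⊕b25⊕b26⊕b27⊕b28⊕b29⊕b30⊕b31 = 1⊕1⊕0⊕0⊕0⊕1⊕1⊕0⊕0⊕1⊕0⊕1⊕0⊕0⊕0⊕1 = 1
Syndrome (s16...s1) = 11011 → position 27.

27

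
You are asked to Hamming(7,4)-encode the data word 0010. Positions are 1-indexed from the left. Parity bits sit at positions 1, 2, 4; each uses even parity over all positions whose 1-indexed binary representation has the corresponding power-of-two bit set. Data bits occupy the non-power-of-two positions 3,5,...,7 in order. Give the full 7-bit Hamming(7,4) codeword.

Place data bits at non-power-of-two positions: b3=0, b5=0, b6=1, b7=0.
p1 = XOR of data positions {3,5,7} = 0⊕0⊕0 = 0
p2 = XOR of data positions {3,6,7} = 0⊕1⊕0 = 1
p4 = XOR of data positions {5,6,7} = 0⊕1⊕0 = 1
Codeword b1..b7 = 0101010

0101010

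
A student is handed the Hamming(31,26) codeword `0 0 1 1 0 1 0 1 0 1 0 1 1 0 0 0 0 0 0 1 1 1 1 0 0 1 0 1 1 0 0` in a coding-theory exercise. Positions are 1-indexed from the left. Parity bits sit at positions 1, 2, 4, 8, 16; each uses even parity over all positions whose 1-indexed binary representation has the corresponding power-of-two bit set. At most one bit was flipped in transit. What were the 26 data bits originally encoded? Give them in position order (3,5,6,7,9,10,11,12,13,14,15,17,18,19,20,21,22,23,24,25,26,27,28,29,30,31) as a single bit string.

10100101100000111101101100

s1: b1⊕b3⊕b5⊕b7⊕b9⊕b11⊕b13⊕b15⊕b17⊕b19⊕b21⊕b23⊕b25⊕b27⊕b29⊕b31 = 0⊕1⊕0⊕0⊕0⊕0⊕1⊕0⊕0⊕0⊕1⊕1⊕0⊕0⊕1⊕0 = 1
s2: b2⊕b3⊕b6⊕b7⊕b10⊕b11⊕b14⊕b15⊕b18⊕b19⊕b22⊕b23⊕b26⊕b27⊕b30⊕b31 = 0⊕1⊕1⊕0⊕1⊕0⊕0⊕0⊕0⊕0⊕1⊕1⊕1⊕0⊕0⊕0 = 0
s4: b4⊕b5⊕b6⊕b7⊕b12⊕b13⊕b14⊕b15⊕b20⊕b21⊕b22⊕b23⊕b28⊕b29⊕b30⊕b31 = 1⊕0⊕1⊕0⊕1⊕1⊕0⊕0⊕1⊕1⊕1⊕1⊕1⊕1⊕0⊕0 = 0
s8: b8⊕b9⊕b10⊕b11⊕b12⊕b13⊕b14⊕b15⊕b24⊕b25⊕b26⊕b27⊕b28⊕b29⊕b30⊕b31 = 1⊕0⊕1⊕0⊕1⊕1⊕0⊕0⊕0⊕0⊕1⊕0⊕1⊕1⊕0⊕0 = 1
s16: b16⊕b17⊕b18⊕b19⊕b20⊕b21⊕b22⊕b23⊕b24⊕b25⊕b26⊕b27⊕b28⊕b29⊕b30⊕b31 = 0⊕0⊕0⊕0⊕1⊕1⊕1⊕1⊕0⊕0⊕1⊕0⊕1⊕1⊕0⊕0 = 1
Syndrome (s16...s1) = 11001 → position 25.
Flip bit 25: corrected codeword = 0011010101011000000111101101100
Data bits at positions 3,5,6,7,9,10,11,12,13,14,15,17,18,19,20,21,22,23,24,25,26,27,28,29,30,31: 10100101100000111101101100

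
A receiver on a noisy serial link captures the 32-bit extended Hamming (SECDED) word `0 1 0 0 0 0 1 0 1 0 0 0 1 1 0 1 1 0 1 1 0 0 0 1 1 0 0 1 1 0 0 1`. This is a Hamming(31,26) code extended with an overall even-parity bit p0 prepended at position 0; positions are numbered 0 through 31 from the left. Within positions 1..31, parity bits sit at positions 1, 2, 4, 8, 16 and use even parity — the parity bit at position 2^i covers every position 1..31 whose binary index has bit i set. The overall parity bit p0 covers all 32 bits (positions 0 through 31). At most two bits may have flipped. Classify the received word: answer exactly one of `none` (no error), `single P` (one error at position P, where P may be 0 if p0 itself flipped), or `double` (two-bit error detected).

s1: b1⊕b3⊕b5⊕b7⊕b9⊕b11⊕b13⊕b15⊕b17⊕b19⊕b21⊕b23⊕b25⊕b27⊕b29⊕b31 = 1⊕0⊕0⊕0⊕0⊕0⊕1⊕1⊕0⊕1⊕0⊕1⊕0⊕1⊕0⊕1 = 1
s2: b2⊕b3⊕b6⊕b7⊕b10⊕b11⊕b14⊕b15⊕b18⊕b19⊕b22⊕b23⊕b26⊕b27⊕b30⊕b31 = 0⊕0⊕1⊕0⊕0⊕0⊕0⊕1⊕1⊕1⊕0⊕1⊕0⊕1⊕0⊕1 = 1
s4: b4⊕b5⊕b6⊕b7⊕b12⊕b13⊕b14⊕b15⊕b20⊕b21⊕b22⊕b23⊕b28⊕b29⊕b30⊕b31 = 0⊕0⊕1⊕0⊕1⊕1⊕0⊕1⊕0⊕0⊕0⊕1⊕1⊕0⊕0⊕1 = 1
s8: b8⊕b9⊕b10⊕b11⊕b12⊕b13⊕b14⊕b15⊕b24⊕b25⊕b26⊕b27⊕b28⊕b29⊕b30⊕b31 = 1⊕0⊕0⊕0⊕1⊕1⊕0⊕1⊕1⊕0⊕0⊕1⊕1⊕0⊕0⊕1 = 0
s16: b16⊕b17⊕b18⊕b19⊕b20⊕b21⊕b22⊕b23⊕b24⊕b25⊕b26⊕b27⊕b28⊕b29⊕b30⊕b31 = 1⊕0⊕1⊕1⊕0⊕0⊕0⊕1⊕1⊕0⊕0⊕1⊕1⊕0⊕0⊕1 = 0
Syndrome (s16...s1) = 00111 → position 7.
Overall parity (XOR of all 32 bits, including p0): 0⊕1⊕0⊕0⊕0⊕0⊕1⊕0⊕1⊕0⊕0⊕0⊕1⊕1⊕0⊕1⊕1⊕0⊕1⊕1⊕0⊕0⊕0⊕1⊕1⊕0⊕0⊕1⊕1⊕0⊕0⊕1 = 0
Overall=0, syndrome position=7 → double-bit error detected (uncorrectable).

double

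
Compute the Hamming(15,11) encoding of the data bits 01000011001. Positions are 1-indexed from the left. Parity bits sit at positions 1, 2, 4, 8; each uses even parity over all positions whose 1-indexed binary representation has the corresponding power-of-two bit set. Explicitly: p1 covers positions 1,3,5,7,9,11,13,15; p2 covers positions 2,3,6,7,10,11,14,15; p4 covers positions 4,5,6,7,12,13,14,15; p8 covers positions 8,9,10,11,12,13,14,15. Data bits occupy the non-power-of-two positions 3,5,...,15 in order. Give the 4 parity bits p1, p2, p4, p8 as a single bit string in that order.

Place data bits at non-power-of-two positions: b3=0, b5=1, b6=0, b7=0, b9=0, b10=0, b11=1, b12=1, b13=0, b14=0, b15=1.
p1 = XOR of data positions {3,5,7,9,11,13,15} = 0⊕1⊕0⊕0⊕1⊕0⊕1 = 1
p2 = XOR of data positions {3,6,7,10,11,14,15} = 0⊕0⊕0⊕0⊕1⊕0⊕1 = 0
p4 = XOR of data positions {5,6,7,12,13,14,15} = 1⊕0⊕0⊕1⊕0⊕0⊕1 = 1
p8 = XOR of data positions {9,10,11,12,13,14,15} = 0⊕0⊕1⊕1⊕0⊕0⊕1 = 1
Parity bits p1,p2,p4,p8 = 1011

1011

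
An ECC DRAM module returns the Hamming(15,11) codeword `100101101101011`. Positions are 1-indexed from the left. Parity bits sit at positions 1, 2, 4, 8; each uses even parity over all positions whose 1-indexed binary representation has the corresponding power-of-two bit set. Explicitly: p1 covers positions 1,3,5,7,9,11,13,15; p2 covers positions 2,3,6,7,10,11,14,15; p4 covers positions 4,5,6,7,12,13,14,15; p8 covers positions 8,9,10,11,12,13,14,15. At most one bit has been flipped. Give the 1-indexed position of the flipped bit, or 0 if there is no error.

s1: b1⊕b3⊕b5⊕b7⊕b9⊕b11⊕b13⊕b15 = 1⊕0⊕0⊕1⊕1⊕0⊕0⊕1 = 0
s2: b2⊕b3⊕b6⊕b7⊕b10⊕b11⊕b14⊕b15 = 0⊕0⊕1⊕1⊕1⊕0⊕1⊕1 = 1
s4: b4⊕b5⊕b6⊕b7⊕b12⊕b13⊕b14⊕b15 = 1⊕0⊕1⊕1⊕1⊕0⊕1⊕1 = 0
s8: b8⊕b9⊕b10⊕b11⊕b12⊕b13⊕b14⊕b15 = 0⊕1⊕1⊕0⊕1⊕0⊕1⊕1 = 1
Syndrome (s8...s1) = 1010 → position 10.

10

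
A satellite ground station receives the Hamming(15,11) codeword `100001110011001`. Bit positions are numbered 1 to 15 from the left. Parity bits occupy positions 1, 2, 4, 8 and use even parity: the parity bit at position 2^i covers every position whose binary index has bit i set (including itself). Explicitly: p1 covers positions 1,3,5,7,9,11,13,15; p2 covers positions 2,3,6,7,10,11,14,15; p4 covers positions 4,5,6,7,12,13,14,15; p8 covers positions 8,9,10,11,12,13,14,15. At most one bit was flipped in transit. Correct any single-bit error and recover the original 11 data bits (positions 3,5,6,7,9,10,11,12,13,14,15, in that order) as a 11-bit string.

00110011001

s1: b1⊕b3⊕b5⊕b7⊕b9⊕b11⊕b13⊕b15 = 1⊕0⊕0⊕1⊕0⊕1⊕0⊕1 = 0
s2: b2⊕b3⊕b6⊕b7⊕b10⊕b11⊕b14⊕b15 = 0⊕0⊕1⊕1⊕0⊕1⊕0⊕1 = 0
s4: b4⊕b5⊕b6⊕b7⊕b12⊕b13⊕b14⊕b15 = 0⊕0⊕1⊕1⊕1⊕0⊕0⊕1 = 0
s8: b8⊕b9⊕b10⊕b11⊕b12⊕b13⊕b14⊕b15 = 1⊕0⊕0⊕1⊕1⊕0⊕0⊕1 = 0
Syndrome (s8...s1) = 0000 → position 0 (no error).
No correction needed.
Data bits at positions 3,5,6,7,9,10,11,12,13,14,15: 00110011001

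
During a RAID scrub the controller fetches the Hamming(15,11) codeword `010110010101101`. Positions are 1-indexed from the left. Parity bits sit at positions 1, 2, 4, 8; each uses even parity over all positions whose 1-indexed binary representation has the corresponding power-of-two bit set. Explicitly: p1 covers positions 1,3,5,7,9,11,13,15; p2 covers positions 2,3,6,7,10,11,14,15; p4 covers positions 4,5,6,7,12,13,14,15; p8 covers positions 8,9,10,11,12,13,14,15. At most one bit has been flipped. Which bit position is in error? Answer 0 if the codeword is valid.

s1: b1⊕b3⊕b5⊕b7⊕b9⊕b11⊕b13⊕b15 = 0⊕0⊕1⊕0⊕0⊕0⊕1⊕1 = 1
s2: b2⊕b3⊕b6⊕b7⊕b10⊕b11⊕b14⊕b15 = 1⊕0⊕0⊕0⊕1⊕0⊕0⊕1 = 1
s4: b4⊕b5⊕b6⊕b7⊕b12⊕b13⊕b14⊕b15 = 1⊕1⊕0⊕0⊕1⊕1⊕0⊕1 = 1
s8: b8⊕b9⊕b10⊕b11⊕b12⊕b13⊕b14⊕b15 = 1⊕0⊕1⊕0⊕1⊕1⊕0⊕1 = 1
Syndrome (s8...s1) = 1111 → position 15.

15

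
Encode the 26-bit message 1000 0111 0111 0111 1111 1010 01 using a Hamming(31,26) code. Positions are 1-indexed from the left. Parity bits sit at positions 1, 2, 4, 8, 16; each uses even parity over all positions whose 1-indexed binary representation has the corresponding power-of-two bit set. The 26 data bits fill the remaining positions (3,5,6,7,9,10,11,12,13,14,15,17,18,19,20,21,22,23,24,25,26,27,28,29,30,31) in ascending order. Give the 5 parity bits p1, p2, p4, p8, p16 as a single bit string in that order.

10101

Place data bits at non-power-of-two positions: b3=1, b5=0, b6=0, b7=0, b9=0, b10=1, b11=1, b12=1, b13=0, b14=1, b15=1, b17=1, b18=0, b19=1, b20=1, b21=1, b22=1, b23=1, b24=1, b25=1, b26=1, b27=0, b28=1, b29=0, b30=0, b31=1.
p1 = XOR of data positions {3,5,7,9,11,13,15,17,19,21,23,25,27,29,31} = 1⊕0⊕0⊕0⊕1⊕0⊕1⊕1⊕1⊕1⊕1⊕1⊕0⊕0⊕1 = 1
p2 = XOR of data positions {3,6,7,10,11,14,15,18,19,22,23,26,27,30,31} = 1⊕0⊕0⊕1⊕1⊕1⊕1⊕0⊕1⊕1⊕1⊕1⊕0⊕0⊕1 = 0
p4 = XOR of data positions {5,6,7,12,13,14,15,20,21,22,23,28,29,30,31} = 0⊕0⊕0⊕1⊕0⊕1⊕1⊕1⊕1⊕1⊕1⊕1⊕0⊕0⊕1 = 1
p8 = XOR of data positions {9,10,11,12,13,14,15,24,25,26,27,28,29,30,31} = 0⊕1⊕1⊕1⊕0⊕1⊕1⊕1⊕1⊕1⊕0⊕1⊕0⊕0⊕1 = 0
p16 = XOR of data positions {17,18,19,20,21,22,23,24,25,26,27,28,29,30,31} = 1⊕0⊕1⊕1⊕1⊕1⊕1⊕1⊕1⊕1⊕0⊕1⊕0⊕0⊕1 = 1
Parity bits p1,p2,p4,p8,p16 = 10101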